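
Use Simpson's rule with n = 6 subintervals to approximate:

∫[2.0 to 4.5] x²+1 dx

f(x) = x²+1
a = 2.0, b = 4.5, n = 6
h = (b - a)/n = 0.416667

Simpson's rule: (h/3)[f(x₀) + 4f(x₁) + 2f(x₂) + ... + f(xₙ)]

x_0 = 2.0000, f(x_0) = 5.000000, coefficient = 1
x_1 = 2.4167, f(x_1) = 6.840278, coefficient = 4
x_2 = 2.8333, f(x_2) = 9.027778, coefficient = 2
x_3 = 3.2500, f(x_3) = 11.562500, coefficient = 4
x_4 = 3.6667, f(x_4) = 14.444444, coefficient = 2
x_5 = 4.0833, f(x_5) = 17.673611, coefficient = 4
x_6 = 4.5000, f(x_6) = 21.250000, coefficient = 1

I ≈ (0.416667/3) × 217.500000 = 30.208333
Exact value: 30.208333
Error: 0.000000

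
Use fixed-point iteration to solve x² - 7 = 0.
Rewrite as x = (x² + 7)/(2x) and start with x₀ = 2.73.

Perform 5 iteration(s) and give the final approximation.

Equation: x² - 7 = 0
Fixed-point form: x = (x² + 7)/(2x)
x₀ = 2.73

x_1 = g(2.730000) = 2.647051
x_2 = g(2.647051) = 2.645752
x_3 = g(2.645752) = 2.645751
x_4 = g(2.645751) = 2.645751
x_5 = g(2.645751) = 2.645751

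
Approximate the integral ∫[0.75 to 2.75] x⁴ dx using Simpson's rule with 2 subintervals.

f(x) = x⁴
a = 0.75, b = 2.75, n = 2
h = (b - a)/n = 1.000000

Simpson's rule: (h/3)[f(x₀) + 4f(x₁) + 2f(x₂) + ... + f(xₙ)]

x_0 = 0.7500, f(x_0) = 0.316406, coefficient = 1
x_1 = 1.7500, f(x_1) = 9.378906, coefficient = 4
x_2 = 2.7500, f(x_2) = 57.191406, coefficient = 1

I ≈ (1.000000/3) × 95.023438 = 31.674479
Exact value: 31.407813
Error: 0.266667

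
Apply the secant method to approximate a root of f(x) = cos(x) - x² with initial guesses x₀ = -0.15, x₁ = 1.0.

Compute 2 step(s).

f(x) = cos(x) - x²
x₀ = -0.15, x₁ = 1.0

Secant formula: x_{n+1} = x_n - f(x_n)(x_n - x_{n-1})/(f(x_n) - f(x_{n-1}))

Iteration 1:
  f(-0.150000) = 0.966271
  f(1.000000) = -0.459698
  x_2 = 1.000000 - (-0.459698)×(1.000000 - (-0.150000))/(-0.459698 - 0.966271)
       = 0.629268
Iteration 2:
  f(1.000000) = -0.459698
  f(0.629268) = 0.412480
  x_3 = 0.629268 - 0.412480×(0.629268 - 1.000000)/(0.412480 - (-0.459698))
       = 0.804599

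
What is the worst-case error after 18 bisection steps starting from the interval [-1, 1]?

Bisection error bound: |error| ≤ (b-a)/2^n
|error| ≤ (1 - (-1))/2^18 = 2/2^18
|error| ≤ 0.0000076294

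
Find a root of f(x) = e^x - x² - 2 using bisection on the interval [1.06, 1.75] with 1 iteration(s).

f(x) = e^x - x² - 2
Initial interval: [1.06, 1.75]

Iteration 1:
  c_1 = (1.060000 + 1.750000)/2 = 1.405000
  f(c_1) = f(1.405000) = 0.101502
  f(a) × f(c) < 0, new interval: [1.060000, 1.405000]

After 1 iteration(s), the approximation is c_1 = 1.405000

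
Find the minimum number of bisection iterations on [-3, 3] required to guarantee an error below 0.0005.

We need (b-a)/2^n ≤ 0.0005
(3 - (-3))/2^n ≤ 0.0005
6/2^n ≤ 0.0005
2^n ≥ 12000
n ≥ log₂(12000) = 13.55
n ≥ 14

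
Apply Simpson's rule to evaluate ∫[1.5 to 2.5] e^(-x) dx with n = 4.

f(x) = e^(-x)
a = 1.5, b = 2.5, n = 4
h = (b - a)/n = 0.250000

Simpson's rule: (h/3)[f(x₀) + 4f(x₁) + 2f(x₂) + ... + f(xₙ)]

x_0 = 1.5000, f(x_0) = 0.223130, coefficient = 1
x_1 = 1.7500, f(x_1) = 0.173774, coefficient = 4
x_2 = 2.0000, f(x_2) = 0.135335, coefficient = 2
x_3 = 2.2500, f(x_3) = 0.105399, coefficient = 4
x_4 = 2.5000, f(x_4) = 0.082085, coefficient = 1

I ≈ (0.250000/3) × 1.692578 = 0.141048
Exact value: 0.141045
Error: 0.000003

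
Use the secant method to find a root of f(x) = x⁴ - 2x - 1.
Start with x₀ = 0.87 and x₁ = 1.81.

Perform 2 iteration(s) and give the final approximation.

f(x) = x⁴ - 2x - 1
x₀ = 0.87, x₁ = 1.81

Secant formula: x_{n+1} = x_n - f(x_n)(x_n - x_{n-1})/(f(x_n) - f(x_{n-1}))

Iteration 1:
  f(0.870000) = -2.167102
  f(1.810000) = 6.112831
  x_2 = 1.810000 - 6.112831×(1.810000 - 0.870000)/(6.112831 - (-2.167102))
       = 1.116026
Iteration 2:
  f(1.810000) = 6.112831
  f(1.116026) = -1.680748
  x_3 = 1.116026 - (-1.680748)×(1.116026 - 1.810000)/(-1.680748 - 6.112831)
       = 1.265687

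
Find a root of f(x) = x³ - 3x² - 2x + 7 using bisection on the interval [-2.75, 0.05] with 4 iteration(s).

f(x) = x³ - 3x² - 2x + 7
Initial interval: [-2.75, 0.05]

Iteration 1:
  c_1 = (-2.750000 + 0.050000)/2 = -1.350000
  f(c_1) = f(-1.350000) = 1.772125
  f(a) × f(c) < 0, new interval: [-2.750000, -1.350000]
Iteration 2:
  c_2 = (-2.750000 + (-1.350000))/2 = -2.050000
  f(c_2) = f(-2.050000) = -10.122625
  f(a) × f(c) ≥ 0, new interval: [-2.050000, -1.350000]
Iteration 3:
  c_3 = (-2.050000 + (-1.350000))/2 = -1.700000
  f(c_3) = f(-1.700000) = -3.183000
  f(a) × f(c) ≥ 0, new interval: [-1.700000, -1.350000]
Iteration 4:
  c_4 = (-1.700000 + (-1.350000))/2 = -1.525000
  f(c_4) = f(-1.525000) = -0.473453
  f(a) × f(c) ≥ 0, new interval: [-1.525000, -1.350000]

After 4 iteration(s), the approximation is c_4 = -1.525000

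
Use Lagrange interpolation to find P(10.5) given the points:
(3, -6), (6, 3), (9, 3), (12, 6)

Lagrange interpolation formula:
P(x) = Σ yᵢ × Lᵢ(x)
where Lᵢ(x) = Π_{j≠i} (x - xⱼ)/(xᵢ - xⱼ)

L_0(10.5) = (10.5 - 6)/(3 - 6) × (10.5 - 9)/(3 - 9) × (10.5 - 12)/(3 - 12) = 0.062500
L_1(10.5) = (10.5 - 3)/(6 - 3) × (10.5 - 9)/(6 - 9) × (10.5 - 12)/(6 - 12) = -0.312500
L_2(10.5) = (10.5 - 3)/(9 - 3) × (10.5 - 6)/(9 - 6) × (10.5 - 12)/(9 - 12) = 0.937500
L_3(10.5) = (10.5 - 3)/(12 - 3) × (10.5 - 6)/(12 - 6) × (10.5 - 9)/(12 - 9) = 0.312500

P(10.5) = (-6)×L_0(10.5) + 3×L_1(10.5) + 3×L_2(10.5) + 6×L_3(10.5)
P(10.5) = 3.375000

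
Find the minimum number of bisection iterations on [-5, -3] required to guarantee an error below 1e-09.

We need (b-a)/2^n ≤ 1e-09
(-3 - (-5))/2^n ≤ 1e-09
2/2^n ≤ 1e-09
2^n ≥ 2000000000
n ≥ log₂(2000000000) = 30.90
n ≥ 31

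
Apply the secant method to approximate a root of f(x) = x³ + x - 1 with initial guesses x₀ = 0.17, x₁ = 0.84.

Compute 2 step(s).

f(x) = x³ + x - 1
x₀ = 0.17, x₁ = 0.84

Secant formula: x_{n+1} = x_n - f(x_n)(x_n - x_{n-1})/(f(x_n) - f(x_{n-1}))

Iteration 1:
  f(0.170000) = -0.825087
  f(0.840000) = 0.432704
  x_2 = 0.840000 - 0.432704×(0.840000 - 0.170000)/(0.432704 - (-0.825087))
       = 0.609507
Iteration 2:
  f(0.840000) = 0.432704
  f(0.609507) = -0.164061
  x_3 = 0.609507 - (-0.164061)×(0.609507 - 0.840000)/(-0.164061 - 0.432704)
       = 0.672874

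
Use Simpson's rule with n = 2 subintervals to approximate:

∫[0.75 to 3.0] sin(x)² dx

f(x) = sin(x)²
a = 0.75, b = 3.0, n = 2
h = (b - a)/n = 1.125000

Simpson's rule: (h/3)[f(x₀) + 4f(x₁) + 2f(x₂) + ... + f(xₙ)]

x_0 = 0.7500, f(x_0) = 0.464631, coefficient = 1
x_1 = 1.8750, f(x_1) = 0.910280, coefficient = 4
x_2 = 3.0000, f(x_2) = 0.019915, coefficient = 1

I ≈ (1.125000/3) × 4.125665 = 1.547124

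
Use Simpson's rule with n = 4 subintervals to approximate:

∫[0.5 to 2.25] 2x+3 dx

f(x) = 2x+3
a = 0.5, b = 2.25, n = 4
h = (b - a)/n = 0.437500

Simpson's rule: (h/3)[f(x₀) + 4f(x₁) + 2f(x₂) + ... + f(xₙ)]

x_0 = 0.5000, f(x_0) = 4.000000, coefficient = 1
x_1 = 0.9375, f(x_1) = 4.875000, coefficient = 4
x_2 = 1.3750, f(x_2) = 5.750000, coefficient = 2
x_3 = 1.8125, f(x_3) = 6.625000, coefficient = 4
x_4 = 2.2500, f(x_4) = 7.500000, coefficient = 1

I ≈ (0.437500/3) × 69.000000 = 10.062500
Exact value: 10.062500
Error: 0.000000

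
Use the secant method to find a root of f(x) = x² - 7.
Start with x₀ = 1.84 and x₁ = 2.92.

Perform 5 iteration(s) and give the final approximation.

f(x) = x² - 7
x₀ = 1.84, x₁ = 2.92

Secant formula: x_{n+1} = x_n - f(x_n)(x_n - x_{n-1})/(f(x_n) - f(x_{n-1}))

Iteration 1:
  f(1.840000) = -3.614400
  f(2.920000) = 1.526400
  x_2 = 2.920000 - 1.526400×(2.920000 - 1.840000)/(1.526400 - (-3.614400))
       = 2.599328
Iteration 2:
  f(2.920000) = 1.526400
  f(2.599328) = -0.243495
  x_3 = 2.599328 - (-0.243495)×(2.599328 - 2.920000)/(-0.243495 - 1.526400)
       = 2.643445
Iteration 3:
  f(2.599328) = -0.243495
  f(2.643445) = -0.012201
  x_4 = 2.643445 - (-0.012201)×(2.643445 - 2.599328)/(-0.012201 - (-0.243495))
       = 2.645772
Iteration 4:
  f(2.643445) = -0.012201
  f(2.645772) = 0.000108
  x_5 = 2.645772 - 0.000108×(2.645772 - 2.643445)/(0.000108 - (-0.012201))
       = 2.645751
Iteration 5:
  f(2.645772) = 0.000108
  f(2.645751) = 0.000000
  x_6 = 2.645751 - 0.000000×(2.645751 - 2.645772)/(0.000000 - 0.000108)
       = 2.645751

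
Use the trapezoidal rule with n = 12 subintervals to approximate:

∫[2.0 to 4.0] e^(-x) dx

f(x) = e^(-x)
a = 2.0, b = 4.0, n = 12
h = (b - a)/n = 0.166667

Trapezoidal rule: (h/2)[f(x₀) + 2f(x₁) + 2f(x₂) + ... + f(xₙ)]

x_0 = 2.0000, f(x_0) = 0.135335, coefficient = 1
x_1 = 2.1667, f(x_1) = 0.114559, coefficient = 2
x_2 = 2.3333, f(x_2) = 0.096972, coefficient = 2
x_3 = 2.5000, f(x_3) = 0.082085, coefficient = 2
x_4 = 2.6667, f(x_4) = 0.069483, coefficient = 2
x_5 = 2.8333, f(x_5) = 0.058816, coefficient = 2
x_6 = 3.0000, f(x_6) = 0.049787, coefficient = 2
x_7 = 3.1667, f(x_7) = 0.042144, coefficient = 2
x_8 = 3.3333, f(x_8) = 0.035674, coefficient = 2
x_9 = 3.5000, f(x_9) = 0.030197, coefficient = 2
x_10 = 3.6667, f(x_10) = 0.025562, coefficient = 2
x_11 = 3.8333, f(x_11) = 0.021637, coefficient = 2
x_12 = 4.0000, f(x_12) = 0.018316, coefficient = 1

I ≈ (0.166667/2) × 1.407485 = 0.117290
Exact value: 0.117020
Error: 0.000271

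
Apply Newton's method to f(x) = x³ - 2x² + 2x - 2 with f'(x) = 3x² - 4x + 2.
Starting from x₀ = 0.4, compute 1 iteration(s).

f(x) = x³ - 2x² + 2x - 2
f'(x) = 3x² - 4x + 2
x₀ = 0.4

Newton-Raphson formula: x_{n+1} = x_n - f(x_n)/f'(x_n)

Iteration 1:
  f(0.400000) = -1.456000
  f'(0.400000) = 0.880000
  x_1 = 0.400000 - (-1.456000)/0.880000 = 2.054545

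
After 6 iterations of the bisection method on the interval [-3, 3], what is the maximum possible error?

Bisection error bound: |error| ≤ (b-a)/2^n
|error| ≤ (3 - (-3))/2^6 = 6/2^6
|error| ≤ 0.0937500000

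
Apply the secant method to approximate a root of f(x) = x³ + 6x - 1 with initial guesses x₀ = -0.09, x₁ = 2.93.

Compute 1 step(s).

f(x) = x³ + 6x - 1
x₀ = -0.09, x₁ = 2.93

Secant formula: x_{n+1} = x_n - f(x_n)(x_n - x_{n-1})/(f(x_n) - f(x_{n-1}))

Iteration 1:
  f(-0.090000) = -1.540729
  f(2.930000) = 41.733757
  x_2 = 2.930000 - 41.733757×(2.930000 - (-0.090000))/(41.733757 - (-1.540729))
       = 0.017523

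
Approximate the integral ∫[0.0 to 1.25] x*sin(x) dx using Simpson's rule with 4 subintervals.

f(x) = x*sin(x)
a = 0.0, b = 1.25, n = 4
h = (b - a)/n = 0.312500

Simpson's rule: (h/3)[f(x₀) + 4f(x₁) + 2f(x₂) + ... + f(xₙ)]

x_0 = 0.0000, f(x_0) = 0.000000, coefficient = 1
x_1 = 0.3125, f(x_1) = 0.096075, coefficient = 4
x_2 = 0.6250, f(x_2) = 0.365686, coefficient = 2
x_3 = 0.9375, f(x_3) = 0.755701, coefficient = 4
x_4 = 1.2500, f(x_4) = 1.186231, coefficient = 1

I ≈ (0.312500/3) × 5.324705 = 0.554657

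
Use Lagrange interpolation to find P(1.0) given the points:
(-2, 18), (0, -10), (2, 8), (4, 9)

Lagrange interpolation formula:
P(x) = Σ yᵢ × Lᵢ(x)
where Lᵢ(x) = Π_{j≠i} (x - xⱼ)/(xᵢ - xⱼ)

L_0(1.0) = (1.0 - 0)/(-2 - 0) × (1.0 - 2)/(-2 - 2) × (1.0 - 4)/(-2 - 4) = -0.062500
L_1(1.0) = (1.0 - (-2))/(0 - (-2)) × (1.0 - 2)/(0 - 2) × (1.0 - 4)/(0 - 4) = 0.562500
L_2(1.0) = (1.0 - (-2))/(2 - (-2)) × (1.0 - 0)/(2 - 0) × (1.0 - 4)/(2 - 4) = 0.562500
L_3(1.0) = (1.0 - (-2))/(4 - (-2)) × (1.0 - 0)/(4 - 0) × (1.0 - 2)/(4 - 2) = -0.062500

P(1.0) = 18×L_0(1.0) + (-10)×L_1(1.0) + 8×L_2(1.0) + 9×L_3(1.0)
P(1.0) = -2.812500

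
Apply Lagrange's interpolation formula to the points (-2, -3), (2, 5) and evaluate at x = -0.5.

Lagrange interpolation formula:
P(x) = Σ yᵢ × Lᵢ(x)
where Lᵢ(x) = Π_{j≠i} (x - xⱼ)/(xᵢ - xⱼ)

L_0(-0.5) = (-0.5 - 2)/(-2 - 2) = 0.625000
L_1(-0.5) = (-0.5 - (-2))/(2 - (-2)) = 0.375000

P(-0.5) = (-3)×L_0(-0.5) + 5×L_1(-0.5)
P(-0.5) = 0.000000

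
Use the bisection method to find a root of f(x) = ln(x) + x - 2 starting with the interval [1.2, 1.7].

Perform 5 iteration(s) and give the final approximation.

f(x) = ln(x) + x - 2
Initial interval: [1.2, 1.7]

Iteration 1:
  c_1 = (1.200000 + 1.700000)/2 = 1.450000
  f(c_1) = f(1.450000) = -0.178436
  f(a) × f(c) ≥ 0, new interval: [1.450000, 1.700000]
Iteration 2:
  c_2 = (1.450000 + 1.700000)/2 = 1.575000
  f(c_2) = f(1.575000) = 0.029255
  f(a) × f(c) < 0, new interval: [1.450000, 1.575000]
Iteration 3:
  c_3 = (1.450000 + 1.575000)/2 = 1.512500
  f(c_3) = f(1.512500) = -0.073736
  f(a) × f(c) ≥ 0, new interval: [1.512500, 1.575000]
Iteration 4:
  c_4 = (1.512500 + 1.575000)/2 = 1.543750
  f(c_4) = f(1.543750) = -0.022035
  f(a) × f(c) ≥ 0, new interval: [1.543750, 1.575000]
Iteration 5:
  c_5 = (1.543750 + 1.575000)/2 = 1.559375
  f(c_5) = f(1.559375) = 0.003660
  f(a) × f(c) < 0, new interval: [1.543750, 1.559375]

After 5 iteration(s), the approximation is c_5 = 1.559375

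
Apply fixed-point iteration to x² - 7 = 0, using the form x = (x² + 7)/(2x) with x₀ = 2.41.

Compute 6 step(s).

Equation: x² - 7 = 0
Fixed-point form: x = (x² + 7)/(2x)
x₀ = 2.41

x_1 = g(2.410000) = 2.657282
x_2 = g(2.657282) = 2.645776
x_3 = g(2.645776) = 2.645751
x_4 = g(2.645751) = 2.645751
x_5 = g(2.645751) = 2.645751
x_6 = g(2.645751) = 2.645751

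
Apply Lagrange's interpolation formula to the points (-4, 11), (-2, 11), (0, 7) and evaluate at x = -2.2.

Lagrange interpolation formula:
P(x) = Σ yᵢ × Lᵢ(x)
where Lᵢ(x) = Π_{j≠i} (x - xⱼ)/(xᵢ - xⱼ)

L_0(-2.2) = (-2.2 - (-2))/(-4 - (-2)) × (-2.2 - 0)/(-4 - 0) = 0.055000
L_1(-2.2) = (-2.2 - (-4))/(-2 - (-4)) × (-2.2 - 0)/(-2 - 0) = 0.990000
L_2(-2.2) = (-2.2 - (-4))/(0 - (-4)) × (-2.2 - (-2))/(0 - (-2)) = -0.045000

P(-2.2) = 11×L_0(-2.2) + 11×L_1(-2.2) + 7×L_2(-2.2)
P(-2.2) = 11.180000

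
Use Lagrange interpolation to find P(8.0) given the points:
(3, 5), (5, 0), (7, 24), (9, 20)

Lagrange interpolation formula:
P(x) = Σ yᵢ × Lᵢ(x)
where Lᵢ(x) = Π_{j≠i} (x - xⱼ)/(xᵢ - xⱼ)

L_0(8.0) = (8.0 - 5)/(3 - 5) × (8.0 - 7)/(3 - 7) × (8.0 - 9)/(3 - 9) = 0.062500
L_1(8.0) = (8.0 - 3)/(5 - 3) × (8.0 - 7)/(5 - 7) × (8.0 - 9)/(5 - 9) = -0.312500
L_2(8.0) = (8.0 - 3)/(7 - 3) × (8.0 - 5)/(7 - 5) × (8.0 - 9)/(7 - 9) = 0.937500
L_3(8.0) = (8.0 - 3)/(9 - 3) × (8.0 - 5)/(9 - 5) × (8.0 - 7)/(9 - 7) = 0.312500

P(8.0) = 5×L_0(8.0) + 0×L_1(8.0) + 24×L_2(8.0) + 20×L_3(8.0)
P(8.0) = 29.062500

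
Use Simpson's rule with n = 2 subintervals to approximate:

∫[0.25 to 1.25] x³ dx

f(x) = x³
a = 0.25, b = 1.25, n = 2
h = (b - a)/n = 0.500000

Simpson's rule: (h/3)[f(x₀) + 4f(x₁) + 2f(x₂) + ... + f(xₙ)]

x_0 = 0.2500, f(x_0) = 0.015625, coefficient = 1
x_1 = 0.7500, f(x_1) = 0.421875, coefficient = 4
x_2 = 1.2500, f(x_2) = 1.953125, coefficient = 1

I ≈ (0.500000/3) × 3.656250 = 0.609375
Exact value: 0.609375
Error: 0.000000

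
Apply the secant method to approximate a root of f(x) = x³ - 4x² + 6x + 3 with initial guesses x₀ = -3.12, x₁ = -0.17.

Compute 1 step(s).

f(x) = x³ - 4x² + 6x + 3
x₀ = -3.12, x₁ = -0.17

Secant formula: x_{n+1} = x_n - f(x_n)(x_n - x_{n-1})/(f(x_n) - f(x_{n-1}))

Iteration 1:
  f(-3.120000) = -85.028928
  f(-0.170000) = 1.859487
  x_2 = -0.170000 - 1.859487×(-0.170000 - (-3.120000))/(1.859487 - (-85.028928))
       = -0.233133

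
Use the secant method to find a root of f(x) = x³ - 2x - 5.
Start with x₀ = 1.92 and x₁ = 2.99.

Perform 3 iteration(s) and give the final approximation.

f(x) = x³ - 2x - 5
x₀ = 1.92, x₁ = 2.99

Secant formula: x_{n+1} = x_n - f(x_n)(x_n - x_{n-1})/(f(x_n) - f(x_{n-1}))

Iteration 1:
  f(1.920000) = -1.762112
  f(2.990000) = 15.750899
  x_2 = 2.990000 - 15.750899×(2.990000 - 1.920000)/(15.750899 - (-1.762112))
       = 2.027661
Iteration 2:
  f(2.990000) = 15.750899
  f(2.027661) = -0.718783
  x_3 = 2.027661 - (-0.718783)×(2.027661 - 2.990000)/(-0.718783 - 15.750899)
       = 2.069660
Iteration 3:
  f(2.027661) = -0.718783
  f(2.069660) = -0.273950
  x_4 = 2.069660 - (-0.273950)×(2.069660 - 2.027661)/(-0.273950 - (-0.718783))
       = 2.095525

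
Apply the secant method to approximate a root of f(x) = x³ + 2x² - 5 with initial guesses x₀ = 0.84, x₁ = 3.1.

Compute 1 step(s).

f(x) = x³ + 2x² - 5
x₀ = 0.84, x₁ = 3.1

Secant formula: x_{n+1} = x_n - f(x_n)(x_n - x_{n-1})/(f(x_n) - f(x_{n-1}))

Iteration 1:
  f(0.840000) = -2.996096
  f(3.100000) = 44.011000
  x_2 = 3.100000 - 44.011000×(3.100000 - 0.840000)/(44.011000 - (-2.996096))
       = 0.984046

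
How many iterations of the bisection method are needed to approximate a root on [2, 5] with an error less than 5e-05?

We need (b-a)/2^n ≤ 5e-05
(5 - 2)/2^n ≤ 5e-05
3/2^n ≤ 5e-05
2^n ≥ 60000
n ≥ log₂(60000) = 15.87
n ≥ 16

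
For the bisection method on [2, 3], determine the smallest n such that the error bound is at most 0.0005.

We need (b-a)/2^n ≤ 0.0005
(3 - 2)/2^n ≤ 0.0005
1/2^n ≤ 0.0005
2^n ≥ 2000
n ≥ log₂(2000) = 10.97
n ≥ 11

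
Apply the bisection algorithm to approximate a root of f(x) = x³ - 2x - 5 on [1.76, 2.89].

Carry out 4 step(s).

f(x) = x³ - 2x - 5
Initial interval: [1.76, 2.89]

Iteration 1:
  c_1 = (1.760000 + 2.890000)/2 = 2.325000
  f(c_1) = f(2.325000) = 2.918078
  f(a) × f(c) < 0, new interval: [1.760000, 2.325000]
Iteration 2:
  c_2 = (1.760000 + 2.325000)/2 = 2.042500
  f(c_2) = f(2.042500) = -0.564086
  f(a) × f(c) ≥ 0, new interval: [2.042500, 2.325000]
Iteration 3:
  c_3 = (2.042500 + 2.325000)/2 = 2.183750
  f(c_3) = f(2.183750) = 1.046289
  f(a) × f(c) < 0, new interval: [2.042500, 2.183750]
Iteration 4:
  c_4 = (2.042500 + 2.183750)/2 = 2.113125
  f(c_4) = f(2.113125) = 0.209481
  f(a) × f(c) < 0, new interval: [2.042500, 2.113125]

After 4 iteration(s), the approximation is c_4 = 2.113125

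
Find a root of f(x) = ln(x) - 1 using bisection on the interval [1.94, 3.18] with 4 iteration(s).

f(x) = ln(x) - 1
Initial interval: [1.94, 3.18]

Iteration 1:
  c_1 = (1.940000 + 3.180000)/2 = 2.560000
  f(c_1) = f(2.560000) = -0.059993
  f(a) × f(c) ≥ 0, new interval: [2.560000, 3.180000]
Iteration 2:
  c_2 = (2.560000 + 3.180000)/2 = 2.870000
  f(c_2) = f(2.870000) = 0.054312
  f(a) × f(c) < 0, new interval: [2.560000, 2.870000]
Iteration 3:
  c_3 = (2.560000 + 2.870000)/2 = 2.715000
  f(c_3) = f(2.715000) = -0.001208
  f(a) × f(c) ≥ 0, new interval: [2.715000, 2.870000]
Iteration 4:
  c_4 = (2.715000 + 2.870000)/2 = 2.792500
  f(c_4) = f(2.792500) = 0.026937
  f(a) × f(c) < 0, new interval: [2.715000, 2.792500]

After 4 iteration(s), the approximation is c_4 = 2.792500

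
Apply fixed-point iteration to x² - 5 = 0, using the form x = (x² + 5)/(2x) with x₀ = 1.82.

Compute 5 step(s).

Equation: x² - 5 = 0
Fixed-point form: x = (x² + 5)/(2x)
x₀ = 1.82

x_1 = g(1.820000) = 2.283626
x_2 = g(2.283626) = 2.236563
x_3 = g(2.236563) = 2.236068
x_4 = g(2.236068) = 2.236068
x_5 = g(2.236068) = 2.236068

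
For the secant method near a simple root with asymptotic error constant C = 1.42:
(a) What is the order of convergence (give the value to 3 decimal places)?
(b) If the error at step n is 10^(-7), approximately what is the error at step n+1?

(a) Secant method has superlinear convergence with order φ = (1+√5)/2 ≈ 1.618.
    This means |e_{n+1}| ≈ C|e_n|^1.618.

(b) With |e_n| = 10^(-7) and C = 1.42:
    |e_{n+1}| ≈ 1.42 × (10^(-7))^1.618 = 1.42 × 10^(-11.33)

(a) ≈ 1.618 (golden ratio); (b) |e_{n+1}| ≈ 6.700e-12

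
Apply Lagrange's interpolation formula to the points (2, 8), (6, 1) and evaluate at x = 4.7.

Lagrange interpolation formula:
P(x) = Σ yᵢ × Lᵢ(x)
where Lᵢ(x) = Π_{j≠i} (x - xⱼ)/(xᵢ - xⱼ)

L_0(4.7) = (4.7 - 6)/(2 - 6) = 0.325000
L_1(4.7) = (4.7 - 2)/(6 - 2) = 0.675000

P(4.7) = 8×L_0(4.7) + 1×L_1(4.7)
P(4.7) = 3.275000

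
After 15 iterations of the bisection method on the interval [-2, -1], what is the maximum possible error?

Bisection error bound: |error| ≤ (b-a)/2^n
|error| ≤ (-1 - (-2))/2^15 = 1/2^15
|error| ≤ 0.0000305176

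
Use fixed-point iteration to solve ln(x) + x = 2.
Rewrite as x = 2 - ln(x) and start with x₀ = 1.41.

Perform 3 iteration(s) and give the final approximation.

Equation: ln(x) + x = 2
Fixed-point form: x = 2 - ln(x)
x₀ = 1.41

x_1 = g(1.410000) = 1.656410
x_2 = g(1.656410) = 1.495347
x_3 = g(1.495347) = 1.597642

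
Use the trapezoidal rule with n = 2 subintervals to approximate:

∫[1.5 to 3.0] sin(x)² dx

f(x) = sin(x)²
a = 1.5, b = 3.0, n = 2
h = (b - a)/n = 0.750000

Trapezoidal rule: (h/2)[f(x₀) + 2f(x₁) + 2f(x₂) + ... + f(xₙ)]

x_0 = 1.5000, f(x_0) = 0.994996, coefficient = 1
x_1 = 2.2500, f(x_1) = 0.605398, coefficient = 2
x_2 = 3.0000, f(x_2) = 0.019915, coefficient = 1

I ≈ (0.750000/2) × 2.225707 = 0.834640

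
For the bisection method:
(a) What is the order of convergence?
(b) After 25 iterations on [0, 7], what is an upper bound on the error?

(a) Bisection has linear (order 1) convergence; the error is halved each step.

(b) Error bound = (b-a)/2^n = (7 - 0)/2^{25}
    = 7/2^{25}

(a) 1 (linear); (b) error ≤ 2.09e-07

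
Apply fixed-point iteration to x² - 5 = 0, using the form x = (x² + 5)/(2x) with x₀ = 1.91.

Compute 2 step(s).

Equation: x² - 5 = 0
Fixed-point form: x = (x² + 5)/(2x)
x₀ = 1.91

x_1 = g(1.910000) = 2.263901
x_2 = g(2.263901) = 2.236239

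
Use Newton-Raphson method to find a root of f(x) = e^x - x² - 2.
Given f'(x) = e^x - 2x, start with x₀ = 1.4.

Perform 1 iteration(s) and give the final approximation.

f(x) = e^x - x² - 2
f'(x) = e^x - 2x
x₀ = 1.4

Newton-Raphson formula: x_{n+1} = x_n - f(x_n)/f'(x_n)

Iteration 1:
  f(1.400000) = 0.095200
  f'(1.400000) = 1.255200
  x_1 = 1.400000 - 0.095200/1.255200 = 1.324156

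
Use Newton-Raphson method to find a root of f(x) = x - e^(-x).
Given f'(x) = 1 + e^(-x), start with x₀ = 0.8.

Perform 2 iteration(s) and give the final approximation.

f(x) = x - e^(-x)
f'(x) = 1 + e^(-x)
x₀ = 0.8

Newton-Raphson formula: x_{n+1} = x_n - f(x_n)/f'(x_n)

Iteration 1:
  f(0.800000) = 0.350671
  f'(0.800000) = 1.449329
  x_1 = 0.800000 - 0.350671/1.449329 = 0.558046
Iteration 2:
  f(0.558046) = -0.014280
  f'(0.558046) = 1.572326
  x_2 = 0.558046 - (-0.014280)/1.572326 = 0.567128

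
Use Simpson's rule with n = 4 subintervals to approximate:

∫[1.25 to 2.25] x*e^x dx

f(x) = x*e^x
a = 1.25, b = 2.25, n = 4
h = (b - a)/n = 0.250000

Simpson's rule: (h/3)[f(x₀) + 4f(x₁) + 2f(x₂) + ... + f(xₙ)]

x_0 = 1.2500, f(x_0) = 4.362929, coefficient = 1
x_1 = 1.5000, f(x_1) = 6.722534, coefficient = 4
x_2 = 1.7500, f(x_2) = 10.070555, coefficient = 2
x_3 = 2.0000, f(x_3) = 14.778112, coefficient = 4
x_4 = 2.2500, f(x_4) = 21.347406, coefficient = 1

I ≈ (0.250000/3) × 131.854027 = 10.987836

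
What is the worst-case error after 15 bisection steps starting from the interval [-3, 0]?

Bisection error bound: |error| ≤ (b-a)/2^n
|error| ≤ (0 - (-3))/2^15 = 3/2^15
|error| ≤ 0.0000915527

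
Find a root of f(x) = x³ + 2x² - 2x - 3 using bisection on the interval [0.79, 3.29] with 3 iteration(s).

f(x) = x³ + 2x² - 2x - 3
Initial interval: [0.79, 3.29]

Iteration 1:
  c_1 = (0.790000 + 3.290000)/2 = 2.040000
  f(c_1) = f(2.040000) = 9.732864
  f(a) × f(c) < 0, new interval: [0.790000, 2.040000]
Iteration 2:
  c_2 = (0.790000 + 2.040000)/2 = 1.415000
  f(c_2) = f(1.415000) = 1.007598
  f(a) × f(c) < 0, new interval: [0.790000, 1.415000]
Iteration 3:
  c_3 = (0.790000 + 1.415000)/2 = 1.102500
  f(c_3) = f(1.102500) = -1.433892
  f(a) × f(c) ≥ 0, new interval: [1.102500, 1.415000]

After 3 iteration(s), the approximation is c_3 = 1.102500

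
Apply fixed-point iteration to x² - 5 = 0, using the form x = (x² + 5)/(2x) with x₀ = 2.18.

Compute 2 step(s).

Equation: x² - 5 = 0
Fixed-point form: x = (x² + 5)/(2x)
x₀ = 2.18

x_1 = g(2.180000) = 2.236789
x_2 = g(2.236789) = 2.236068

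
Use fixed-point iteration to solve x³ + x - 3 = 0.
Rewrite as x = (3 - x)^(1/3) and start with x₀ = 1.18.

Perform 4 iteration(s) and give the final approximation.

Equation: x³ + x - 3 = 0
Fixed-point form: x = (3 - x)^(1/3)
x₀ = 1.18

x_1 = g(1.180000) = 1.220929
x_2 = g(1.220929) = 1.211707
x_3 = g(1.211707) = 1.213797
x_4 = g(1.213797) = 1.213324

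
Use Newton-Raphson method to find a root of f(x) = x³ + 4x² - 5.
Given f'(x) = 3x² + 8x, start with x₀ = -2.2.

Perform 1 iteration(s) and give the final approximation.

f(x) = x³ + 4x² - 5
f'(x) = 3x² + 8x
x₀ = -2.2

Newton-Raphson formula: x_{n+1} = x_n - f(x_n)/f'(x_n)

Iteration 1:
  f(-2.200000) = 3.712000
  f'(-2.200000) = -3.080000
  x_1 = -2.200000 - 3.712000/(-3.080000) = -0.994805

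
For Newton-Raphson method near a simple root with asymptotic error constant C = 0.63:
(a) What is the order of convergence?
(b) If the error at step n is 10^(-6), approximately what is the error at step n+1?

(a) Newton-Raphson has quadratic (order 2) convergence near simple roots.
    This means |e_{n+1}| ≈ C|e_n|².

(b) With |e_n| = 10^(-6) and C = 0.63:
    |e_{n+1}| ≈ 0.63 × (10^(-6))² = 0.63 × 10^(-12)

(a) 2 (quadratic); (b) |e_{n+1}| ≈ 6.300e-13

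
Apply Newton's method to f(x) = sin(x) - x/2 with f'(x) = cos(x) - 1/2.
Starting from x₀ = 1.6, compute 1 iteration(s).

f(x) = sin(x) - x/2
f'(x) = cos(x) - 1/2
x₀ = 1.6

Newton-Raphson formula: x_{n+1} = x_n - f(x_n)/f'(x_n)

Iteration 1:
  f(1.600000) = 0.199574
  f'(1.600000) = -0.529200
  x_1 = 1.600000 - 0.199574/(-0.529200) = 1.977124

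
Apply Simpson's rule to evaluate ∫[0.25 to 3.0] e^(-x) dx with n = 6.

f(x) = e^(-x)
a = 0.25, b = 3.0, n = 6
h = (b - a)/n = 0.458333

Simpson's rule: (h/3)[f(x₀) + 4f(x₁) + 2f(x₂) + ... + f(xₙ)]

x_0 = 0.2500, f(x_0) = 0.778801, coefficient = 1
x_1 = 0.7083, f(x_1) = 0.492464, coefficient = 4
x_2 = 1.1667, f(x_2) = 0.311403, coefficient = 2
x_3 = 1.6250, f(x_3) = 0.196912, coefficient = 4
x_4 = 2.0833, f(x_4) = 0.124514, coefficient = 2
x_5 = 2.5417, f(x_5) = 0.078735, coefficient = 4
x_6 = 3.0000, f(x_6) = 0.049787, coefficient = 1

I ≈ (0.458333/3) × 4.772867 = 0.729188
Exact value: 0.729014
Error: 0.000174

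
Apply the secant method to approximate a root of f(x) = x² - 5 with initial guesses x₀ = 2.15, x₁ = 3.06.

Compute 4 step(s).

f(x) = x² - 5
x₀ = 2.15, x₁ = 3.06

Secant formula: x_{n+1} = x_n - f(x_n)(x_n - x_{n-1})/(f(x_n) - f(x_{n-1}))

Iteration 1:
  f(2.150000) = -0.377500
  f(3.060000) = 4.363600
  x_2 = 3.060000 - 4.363600×(3.060000 - 2.150000)/(4.363600 - (-0.377500))
       = 2.222457
Iteration 2:
  f(3.060000) = 4.363600
  f(2.222457) = -0.060686
  x_3 = 2.222457 - (-0.060686)×(2.222457 - 3.060000)/(-0.060686 - 4.363600)
       = 2.233945
Iteration 3:
  f(2.222457) = -0.060686
  f(2.233945) = -0.009490
  x_4 = 2.233945 - (-0.009490)×(2.233945 - 2.222457)/(-0.009490 - (-0.060686))
       = 2.236074
Iteration 4:
  f(2.233945) = -0.009490
  f(2.236074) = 0.000029
  x_5 = 2.236074 - 0.000029×(2.236074 - 2.233945)/(0.000029 - (-0.009490))
       = 2.236068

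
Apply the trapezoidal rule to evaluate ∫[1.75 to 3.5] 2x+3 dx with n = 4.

f(x) = 2x+3
a = 1.75, b = 3.5, n = 4
h = (b - a)/n = 0.437500

Trapezoidal rule: (h/2)[f(x₀) + 2f(x₁) + 2f(x₂) + ... + f(xₙ)]

x_0 = 1.7500, f(x_0) = 6.500000, coefficient = 1
x_1 = 2.1875, f(x_1) = 7.375000, coefficient = 2
x_2 = 2.6250, f(x_2) = 8.250000, coefficient = 2
x_3 = 3.0625, f(x_3) = 9.125000, coefficient = 2
x_4 = 3.5000, f(x_4) = 10.000000, coefficient = 1

I ≈ (0.437500/2) × 66.000000 = 14.437500
Exact value: 14.437500
Error: 0.000000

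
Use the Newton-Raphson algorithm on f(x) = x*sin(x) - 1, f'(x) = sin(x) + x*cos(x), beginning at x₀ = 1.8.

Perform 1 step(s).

f(x) = x*sin(x) - 1
f'(x) = sin(x) + x*cos(x)
x₀ = 1.8

Newton-Raphson formula: x_{n+1} = x_n - f(x_n)/f'(x_n)

Iteration 1:
  f(1.800000) = 0.752926
  f'(1.800000) = 0.564884
  x_1 = 1.800000 - 0.752926/0.564884 = 0.467114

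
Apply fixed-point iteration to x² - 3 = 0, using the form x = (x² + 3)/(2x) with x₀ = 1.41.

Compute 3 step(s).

Equation: x² - 3 = 0
Fixed-point form: x = (x² + 3)/(2x)
x₀ = 1.41

x_1 = g(1.410000) = 1.768830
x_2 = g(1.768830) = 1.732433
x_3 = g(1.732433) = 1.732051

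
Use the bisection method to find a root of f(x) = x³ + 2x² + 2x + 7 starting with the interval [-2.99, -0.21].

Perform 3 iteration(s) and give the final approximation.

f(x) = x³ + 2x² + 2x + 7
Initial interval: [-2.99, -0.21]

Iteration 1:
  c_1 = (-2.990000 + (-0.210000))/2 = -1.600000
  f(c_1) = f(-1.600000) = 4.824000
  f(a) × f(c) < 0, new interval: [-2.990000, -1.600000]
Iteration 2:
  c_2 = (-2.990000 + (-1.600000))/2 = -2.295000
  f(c_2) = f(-2.295000) = 0.856228
  f(a) × f(c) < 0, new interval: [-2.990000, -2.295000]
Iteration 3:
  c_3 = (-2.990000 + (-2.295000))/2 = -2.642500
  f(c_3) = f(-2.642500) = -2.771453
  f(a) × f(c) ≥ 0, new interval: [-2.642500, -2.295000]

After 3 iteration(s), the approximation is c_3 = -2.642500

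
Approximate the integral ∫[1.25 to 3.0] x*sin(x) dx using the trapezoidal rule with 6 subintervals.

f(x) = x*sin(x)
a = 1.25, b = 3.0, n = 6
h = (b - a)/n = 0.291667

Trapezoidal rule: (h/2)[f(x₀) + 2f(x₁) + 2f(x₂) + ... + f(xₙ)]

x_0 = 1.2500, f(x_0) = 1.186231, coefficient = 1
x_1 = 1.5417, f(x_1) = 1.541013, coefficient = 2
x_2 = 1.8333, f(x_2) = 1.770514, coefficient = 2
x_3 = 2.1250, f(x_3) = 1.806930, coefficient = 2
x_4 = 2.4167, f(x_4) = 1.602443, coefficient = 2
x_5 = 2.7083, f(x_5) = 1.137043, coefficient = 2
x_6 = 3.0000, f(x_6) = 0.423360, coefficient = 1

I ≈ (0.291667/2) × 17.325475 = 2.526632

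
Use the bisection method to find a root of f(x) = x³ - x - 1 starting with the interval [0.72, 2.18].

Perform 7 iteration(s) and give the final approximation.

f(x) = x³ - x - 1
Initial interval: [0.72, 2.18]

Iteration 1:
  c_1 = (0.720000 + 2.180000)/2 = 1.450000
  f(c_1) = f(1.450000) = 0.598625
  f(a) × f(c) < 0, new interval: [0.720000, 1.450000]
Iteration 2:
  c_2 = (0.720000 + 1.450000)/2 = 1.085000
  f(c_2) = f(1.085000) = -0.807711
  f(a) × f(c) ≥ 0, new interval: [1.085000, 1.450000]
Iteration 3:
  c_3 = (1.085000 + 1.450000)/2 = 1.267500
  f(c_3) = f(1.267500) = -0.231190
  f(a) × f(c) ≥ 0, new interval: [1.267500, 1.450000]
Iteration 4:
  c_4 = (1.267500 + 1.450000)/2 = 1.358750
  f(c_4) = f(1.358750) = 0.149776
  f(a) × f(c) < 0, new interval: [1.267500, 1.358750]
Iteration 5:
  c_5 = (1.267500 + 1.358750)/2 = 1.313125
  f(c_5) = f(1.313125) = -0.048907
  f(a) × f(c) ≥ 0, new interval: [1.313125, 1.358750]
Iteration 6:
  c_6 = (1.313125 + 1.358750)/2 = 1.335938
  f(c_6) = f(1.335938) = 0.048349
  f(a) × f(c) < 0, new interval: [1.313125, 1.335938]
Iteration 7:
  c_7 = (1.313125 + 1.335938)/2 = 1.324531
  f(c_7) = f(1.324531) = -0.000796
  f(a) × f(c) ≥ 0, new interval: [1.324531, 1.335938]

After 7 iteration(s), the approximation is c_7 = 1.324531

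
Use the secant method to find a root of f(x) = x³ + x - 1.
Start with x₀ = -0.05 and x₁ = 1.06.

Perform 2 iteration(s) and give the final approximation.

f(x) = x³ + x - 1
x₀ = -0.05, x₁ = 1.06

Secant formula: x_{n+1} = x_n - f(x_n)(x_n - x_{n-1})/(f(x_n) - f(x_{n-1}))

Iteration 1:
  f(-0.050000) = -1.050125
  f(1.060000) = 1.251016
  x_2 = 1.060000 - 1.251016×(1.060000 - (-0.050000))/(1.251016 - (-1.050125))
       = 0.456548
Iteration 2:
  f(1.060000) = 1.251016
  f(0.456548) = -0.448291
  x_3 = 0.456548 - (-0.448291)×(0.456548 - 1.060000)/(-0.448291 - 1.251016)
       = 0.615744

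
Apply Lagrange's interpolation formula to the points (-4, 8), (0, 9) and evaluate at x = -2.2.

Lagrange interpolation formula:
P(x) = Σ yᵢ × Lᵢ(x)
where Lᵢ(x) = Π_{j≠i} (x - xⱼ)/(xᵢ - xⱼ)

L_0(-2.2) = (-2.2 - 0)/(-4 - 0) = 0.550000
L_1(-2.2) = (-2.2 - (-4))/(0 - (-4)) = 0.450000

P(-2.2) = 8×L_0(-2.2) + 9×L_1(-2.2)
P(-2.2) = 8.450000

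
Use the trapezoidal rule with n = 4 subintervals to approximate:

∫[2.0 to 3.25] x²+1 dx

f(x) = x²+1
a = 2.0, b = 3.25, n = 4
h = (b - a)/n = 0.312500

Trapezoidal rule: (h/2)[f(x₀) + 2f(x₁) + 2f(x₂) + ... + f(xₙ)]

x_0 = 2.0000, f(x_0) = 5.000000, coefficient = 1
x_1 = 2.3125, f(x_1) = 6.347656, coefficient = 2
x_2 = 2.6250, f(x_2) = 7.890625, coefficient = 2
x_3 = 2.9375, f(x_3) = 9.628906, coefficient = 2
x_4 = 3.2500, f(x_4) = 11.562500, coefficient = 1

I ≈ (0.312500/2) × 64.296875 = 10.046387
Exact value: 10.026042
Error: 0.020345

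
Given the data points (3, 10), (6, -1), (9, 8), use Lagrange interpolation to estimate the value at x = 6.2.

Lagrange interpolation formula:
P(x) = Σ yᵢ × Lᵢ(x)
where Lᵢ(x) = Π_{j≠i} (x - xⱼ)/(xᵢ - xⱼ)

L_0(6.2) = (6.2 - 6)/(3 - 6) × (6.2 - 9)/(3 - 9) = -0.031111
L_1(6.2) = (6.2 - 3)/(6 - 3) × (6.2 - 9)/(6 - 9) = 0.995556
L_2(6.2) = (6.2 - 3)/(9 - 3) × (6.2 - 6)/(9 - 6) = 0.035556

P(6.2) = 10×L_0(6.2) + (-1)×L_1(6.2) + 8×L_2(6.2)
P(6.2) = -1.022222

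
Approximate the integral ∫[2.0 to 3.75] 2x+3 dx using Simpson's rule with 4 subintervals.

f(x) = 2x+3
a = 2.0, b = 3.75, n = 4
h = (b - a)/n = 0.437500

Simpson's rule: (h/3)[f(x₀) + 4f(x₁) + 2f(x₂) + ... + f(xₙ)]

x_0 = 2.0000, f(x_0) = 7.000000, coefficient = 1
x_1 = 2.4375, f(x_1) = 7.875000, coefficient = 4
x_2 = 2.8750, f(x_2) = 8.750000, coefficient = 2
x_3 = 3.3125, f(x_3) = 9.625000, coefficient = 4
x_4 = 3.7500, f(x_4) = 10.500000, coefficient = 1

I ≈ (0.437500/3) × 105.000000 = 15.312500
Exact value: 15.312500
Error: 0.000000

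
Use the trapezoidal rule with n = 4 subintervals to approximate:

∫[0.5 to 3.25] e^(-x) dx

f(x) = e^(-x)
a = 0.5, b = 3.25, n = 4
h = (b - a)/n = 0.687500

Trapezoidal rule: (h/2)[f(x₀) + 2f(x₁) + 2f(x₂) + ... + f(xₙ)]

x_0 = 0.5000, f(x_0) = 0.606531, coefficient = 1
x_1 = 1.1875, f(x_1) = 0.304983, coefficient = 2
x_2 = 1.8750, f(x_2) = 0.153355, coefficient = 2
x_3 = 2.5625, f(x_3) = 0.077112, coefficient = 2
x_4 = 3.2500, f(x_4) = 0.038774, coefficient = 1

I ≈ (0.687500/2) × 1.716204 = 0.589945
Exact value: 0.567756
Error: 0.022189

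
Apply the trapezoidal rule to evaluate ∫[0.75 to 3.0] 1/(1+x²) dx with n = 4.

f(x) = 1/(1+x²)
a = 0.75, b = 3.0, n = 4
h = (b - a)/n = 0.562500

Trapezoidal rule: (h/2)[f(x₀) + 2f(x₁) + 2f(x₂) + ... + f(xₙ)]

x_0 = 0.7500, f(x_0) = 0.640000, coefficient = 1
x_1 = 1.3125, f(x_1) = 0.367288, coefficient = 2
x_2 = 1.8750, f(x_2) = 0.221453, coefficient = 2
x_3 = 2.4375, f(x_3) = 0.144063, coefficient = 2
x_4 = 3.0000, f(x_4) = 0.100000, coefficient = 1

I ≈ (0.562500/2) × 2.205609 = 0.620328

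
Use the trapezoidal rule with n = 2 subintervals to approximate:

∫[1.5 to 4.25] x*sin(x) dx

f(x) = x*sin(x)
a = 1.5, b = 4.25, n = 2
h = (b - a)/n = 1.375000

Trapezoidal rule: (h/2)[f(x₀) + 2f(x₁) + 2f(x₂) + ... + f(xₙ)]

x_0 = 1.5000, f(x_0) = 1.496242, coefficient = 1
x_1 = 2.8750, f(x_1) = 0.757407, coefficient = 2
x_2 = 4.2500, f(x_2) = -3.803705, coefficient = 1

I ≈ (1.375000/2) × -0.792648 = -0.544945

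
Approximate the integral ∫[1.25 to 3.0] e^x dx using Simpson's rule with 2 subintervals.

f(x) = e^x
a = 1.25, b = 3.0, n = 2
h = (b - a)/n = 0.875000

Simpson's rule: (h/3)[f(x₀) + 4f(x₁) + 2f(x₂) + ... + f(xₙ)]

x_0 = 1.2500, f(x_0) = 3.490343, coefficient = 1
x_1 = 2.1250, f(x_1) = 8.372897, coefficient = 4
x_2 = 3.0000, f(x_2) = 20.085537, coefficient = 1

I ≈ (0.875000/3) × 57.067470 = 16.644679
Exact value: 16.595194
Error: 0.049485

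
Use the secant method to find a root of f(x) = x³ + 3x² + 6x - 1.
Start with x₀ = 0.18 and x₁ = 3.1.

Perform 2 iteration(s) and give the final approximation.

f(x) = x³ + 3x² + 6x - 1
x₀ = 0.18, x₁ = 3.1

Secant formula: x_{n+1} = x_n - f(x_n)(x_n - x_{n-1})/(f(x_n) - f(x_{n-1}))

Iteration 1:
  f(0.180000) = 0.183032
  f(3.100000) = 76.221000
  x_2 = 3.100000 - 76.221000×(3.100000 - 0.180000)/(76.221000 - 0.183032)
       = 0.172971
Iteration 2:
  f(3.100000) = 76.221000
  f(0.172971) = 0.132760
  x_3 = 0.172971 - 0.132760×(0.172971 - 3.100000)/(0.132760 - 76.221000)
       = 0.167864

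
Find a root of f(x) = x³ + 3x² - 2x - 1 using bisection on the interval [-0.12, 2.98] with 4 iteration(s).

f(x) = x³ + 3x² - 2x - 1
Initial interval: [-0.12, 2.98]

Iteration 1:
  c_1 = (-0.120000 + 2.980000)/2 = 1.430000
  f(c_1) = f(1.430000) = 5.198907
  f(a) × f(c) < 0, new interval: [-0.120000, 1.430000]
Iteration 2:
  c_2 = (-0.120000 + 1.430000)/2 = 0.655000
  f(c_2) = f(0.655000) = -0.741914
  f(a) × f(c) ≥ 0, new interval: [0.655000, 1.430000]
Iteration 3:
  c_3 = (0.655000 + 1.430000)/2 = 1.042500
  f(c_3) = f(1.042500) = 1.308414
  f(a) × f(c) < 0, new interval: [0.655000, 1.042500]
Iteration 4:
  c_4 = (0.655000 + 1.042500)/2 = 0.848750
  f(c_4) = f(0.848750) = 0.075049
  f(a) × f(c) < 0, new interval: [0.655000, 0.848750]

After 4 iteration(s), the approximation is c_4 = 0.848750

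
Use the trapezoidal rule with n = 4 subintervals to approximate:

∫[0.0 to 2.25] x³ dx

f(x) = x³
a = 0.0, b = 2.25, n = 4
h = (b - a)/n = 0.562500

Trapezoidal rule: (h/2)[f(x₀) + 2f(x₁) + 2f(x₂) + ... + f(xₙ)]

x_0 = 0.0000, f(x_0) = 0.000000, coefficient = 1
x_1 = 0.5625, f(x_1) = 0.177979, coefficient = 2
x_2 = 1.1250, f(x_2) = 1.423828, coefficient = 2
x_3 = 1.6875, f(x_3) = 4.805420, coefficient = 2
x_4 = 2.2500, f(x_4) = 11.390625, coefficient = 1

I ≈ (0.562500/2) × 24.205078 = 6.807678
Exact value: 6.407227
Error: 0.400452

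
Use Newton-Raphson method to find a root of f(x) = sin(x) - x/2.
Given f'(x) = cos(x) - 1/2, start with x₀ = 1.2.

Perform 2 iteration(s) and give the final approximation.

f(x) = sin(x) - x/2
f'(x) = cos(x) - 1/2
x₀ = 1.2

Newton-Raphson formula: x_{n+1} = x_n - f(x_n)/f'(x_n)

Iteration 1:
  f(1.200000) = 0.332039
  f'(1.200000) = -0.137642
  x_1 = 1.200000 - 0.332039/(-0.137642) = 3.612334
Iteration 2:
  f(3.612334) = -2.259714
  f'(3.612334) = -1.391232
  x_2 = 3.612334 - (-2.259714)/(-1.391232) = 1.988080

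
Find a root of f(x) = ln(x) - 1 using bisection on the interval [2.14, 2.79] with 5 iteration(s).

f(x) = ln(x) - 1
Initial interval: [2.14, 2.79]

Iteration 1:
  c_1 = (2.140000 + 2.790000)/2 = 2.465000
  f(c_1) = f(2.465000) = -0.097808
  f(a) × f(c) ≥ 0, new interval: [2.465000, 2.790000]
Iteration 2:
  c_2 = (2.465000 + 2.790000)/2 = 2.627500
  f(c_2) = f(2.627500) = -0.033967
  f(a) × f(c) ≥ 0, new interval: [2.627500, 2.790000]
Iteration 3:
  c_3 = (2.627500 + 2.790000)/2 = 2.708750
  f(c_3) = f(2.708750) = -0.003513
  f(a) × f(c) ≥ 0, new interval: [2.708750, 2.790000]
Iteration 4:
  c_4 = (2.708750 + 2.790000)/2 = 2.749375
  f(c_4) = f(2.749375) = 0.011374
  f(a) × f(c) < 0, new interval: [2.708750, 2.749375]
Iteration 5:
  c_5 = (2.708750 + 2.749375)/2 = 2.729063
  f(c_5) = f(2.729063) = 0.003958
  f(a) × f(c) < 0, new interval: [2.708750, 2.729063]

After 5 iteration(s), the approximation is c_5 = 2.729063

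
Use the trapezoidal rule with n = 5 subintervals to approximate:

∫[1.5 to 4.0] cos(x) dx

f(x) = cos(x)
a = 1.5, b = 4.0, n = 5
h = (b - a)/n = 0.500000

Trapezoidal rule: (h/2)[f(x₀) + 2f(x₁) + 2f(x₂) + ... + f(xₙ)]

x_0 = 1.5000, f(x_0) = 0.070737, coefficient = 1
x_1 = 2.0000, f(x_1) = -0.416147, coefficient = 2
x_2 = 2.5000, f(x_2) = -0.801144, coefficient = 2
x_3 = 3.0000, f(x_3) = -0.989992, coefficient = 2
x_4 = 3.5000, f(x_4) = -0.936457, coefficient = 2
x_5 = 4.0000, f(x_5) = -0.653644, coefficient = 1

I ≈ (0.500000/2) × -6.870386 = -1.717596
Exact value: -1.754297
Error: 0.036701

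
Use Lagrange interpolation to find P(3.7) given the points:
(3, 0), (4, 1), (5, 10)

Lagrange interpolation formula:
P(x) = Σ yᵢ × Lᵢ(x)
where Lᵢ(x) = Π_{j≠i} (x - xⱼ)/(xᵢ - xⱼ)

L_0(3.7) = (3.7 - 4)/(3 - 4) × (3.7 - 5)/(3 - 5) = 0.195000
L_1(3.7) = (3.7 - 3)/(4 - 3) × (3.7 - 5)/(4 - 5) = 0.910000
L_2(3.7) = (3.7 - 3)/(5 - 3) × (3.7 - 4)/(5 - 4) = -0.105000

P(3.7) = 0×L_0(3.7) + 1×L_1(3.7) + 10×L_2(3.7)
P(3.7) = -0.140000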